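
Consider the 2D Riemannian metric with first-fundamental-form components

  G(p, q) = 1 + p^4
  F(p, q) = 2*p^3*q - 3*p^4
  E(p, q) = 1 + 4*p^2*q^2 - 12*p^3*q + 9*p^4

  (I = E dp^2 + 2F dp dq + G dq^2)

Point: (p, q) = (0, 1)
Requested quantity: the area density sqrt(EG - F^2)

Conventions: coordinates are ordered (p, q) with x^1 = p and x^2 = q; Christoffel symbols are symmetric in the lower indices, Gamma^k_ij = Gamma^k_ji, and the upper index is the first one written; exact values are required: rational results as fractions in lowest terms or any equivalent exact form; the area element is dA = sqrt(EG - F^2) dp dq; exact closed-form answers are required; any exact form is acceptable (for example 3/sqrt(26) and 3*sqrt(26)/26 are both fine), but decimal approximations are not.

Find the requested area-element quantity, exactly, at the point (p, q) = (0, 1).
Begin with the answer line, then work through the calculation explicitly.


Answer: sqrt(EG - F^2) = 1

E = 1, F = 0, G = 1; EG - F^2 = 1


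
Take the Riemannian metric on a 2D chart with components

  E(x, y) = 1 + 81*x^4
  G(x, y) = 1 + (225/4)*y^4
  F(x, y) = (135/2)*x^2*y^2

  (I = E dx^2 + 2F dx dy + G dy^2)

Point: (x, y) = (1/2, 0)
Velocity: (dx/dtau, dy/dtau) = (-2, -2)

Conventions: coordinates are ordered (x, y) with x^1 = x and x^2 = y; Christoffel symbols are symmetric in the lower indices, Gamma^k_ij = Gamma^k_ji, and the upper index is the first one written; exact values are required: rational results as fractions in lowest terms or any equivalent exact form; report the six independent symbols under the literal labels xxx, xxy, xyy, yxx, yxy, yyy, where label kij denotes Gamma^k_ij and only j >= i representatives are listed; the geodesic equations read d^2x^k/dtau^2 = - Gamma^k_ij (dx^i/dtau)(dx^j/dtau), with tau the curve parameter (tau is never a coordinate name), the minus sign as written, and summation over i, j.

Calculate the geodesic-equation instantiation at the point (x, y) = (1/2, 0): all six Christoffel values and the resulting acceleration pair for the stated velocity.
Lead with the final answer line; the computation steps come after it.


Answer: Gamma_xxx = 324/97, Gamma_xxy = 0, Gamma_xyy = 0, Gamma_yxx = 0, Gamma_yxy = 0, Gamma_yyy = 0; accelerations (d^2x/dtau^2, d^2y/dtau^2) = (-1296/97, 0)

E = 97/16, F = 0, G = 1 at the point
E_x = 81/2, E_y = 0, F_x = 0, F_y = 0, G_x = 0, G_y = 0
EG - F^2 = 97/16;  g^inv = (16/97) * [[1, 0], [0, 97/16]]
first-kind symbols [ij,l] = (1/2)(d_i g_jl + d_j g_il - d_l g_ij): [xx,x] = E_x/2 = 81/4, [xx,y] = F_x - E_y/2 = 0, [xy,x] = E_y/2 = 0, [xy,y] = G_x/2 = 0, [yy,x] = F_y - G_x/2 = 0, [yy,y] = G_y/2 = 0
Gamma^x_ij = (G*[ij,x] - F*[ij,y])/(EG - F^2), Gamma^y_ij = (E*[ij,y] - F*[ij,x])/(EG - F^2)
Gamma_xxx = 324/97, Gamma_xxy = 0, Gamma_xyy = 0, Gamma_yxx = 0, Gamma_yxy = 0, Gamma_yyy = 0
d^2x/dtau^2 = -(Gamma_xxx*(-2)^2 + 2*Gamma_xxy*(-2)*(-2) + Gamma_xyy*(-2)^2) = -1296/97
d^2y/dtau^2 = -(Gamma_yxx*(-2)^2 + 2*Gamma_yxy*(-2)*(-2) + Gamma_yyy*(-2)^2) = 0


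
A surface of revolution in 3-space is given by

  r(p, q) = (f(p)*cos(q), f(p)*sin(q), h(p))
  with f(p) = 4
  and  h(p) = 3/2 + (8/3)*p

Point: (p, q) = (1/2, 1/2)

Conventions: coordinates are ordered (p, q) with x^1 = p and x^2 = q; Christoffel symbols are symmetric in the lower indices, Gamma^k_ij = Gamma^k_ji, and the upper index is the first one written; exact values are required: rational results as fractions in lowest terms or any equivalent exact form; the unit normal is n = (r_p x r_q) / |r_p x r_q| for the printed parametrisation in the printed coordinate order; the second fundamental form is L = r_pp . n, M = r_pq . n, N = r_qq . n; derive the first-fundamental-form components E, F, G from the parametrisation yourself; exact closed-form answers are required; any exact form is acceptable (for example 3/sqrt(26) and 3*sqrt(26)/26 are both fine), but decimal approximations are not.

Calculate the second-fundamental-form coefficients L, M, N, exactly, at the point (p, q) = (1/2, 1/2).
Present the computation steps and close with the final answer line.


f = 4, f' = 0, f'' = 0, h' = 8/3, h'' = 0
E = 64/9, F = 0, G = 16; answer radicand W^2 = 64/9
unnormalised second-form numerators: l = 0, m = 0, n = 32/3; L = l/sqrt(64/9), and similarly M = m/sqrt(W^2), N = n/sqrt(W^2)

Answer: L = 0, M = 0, N = 4


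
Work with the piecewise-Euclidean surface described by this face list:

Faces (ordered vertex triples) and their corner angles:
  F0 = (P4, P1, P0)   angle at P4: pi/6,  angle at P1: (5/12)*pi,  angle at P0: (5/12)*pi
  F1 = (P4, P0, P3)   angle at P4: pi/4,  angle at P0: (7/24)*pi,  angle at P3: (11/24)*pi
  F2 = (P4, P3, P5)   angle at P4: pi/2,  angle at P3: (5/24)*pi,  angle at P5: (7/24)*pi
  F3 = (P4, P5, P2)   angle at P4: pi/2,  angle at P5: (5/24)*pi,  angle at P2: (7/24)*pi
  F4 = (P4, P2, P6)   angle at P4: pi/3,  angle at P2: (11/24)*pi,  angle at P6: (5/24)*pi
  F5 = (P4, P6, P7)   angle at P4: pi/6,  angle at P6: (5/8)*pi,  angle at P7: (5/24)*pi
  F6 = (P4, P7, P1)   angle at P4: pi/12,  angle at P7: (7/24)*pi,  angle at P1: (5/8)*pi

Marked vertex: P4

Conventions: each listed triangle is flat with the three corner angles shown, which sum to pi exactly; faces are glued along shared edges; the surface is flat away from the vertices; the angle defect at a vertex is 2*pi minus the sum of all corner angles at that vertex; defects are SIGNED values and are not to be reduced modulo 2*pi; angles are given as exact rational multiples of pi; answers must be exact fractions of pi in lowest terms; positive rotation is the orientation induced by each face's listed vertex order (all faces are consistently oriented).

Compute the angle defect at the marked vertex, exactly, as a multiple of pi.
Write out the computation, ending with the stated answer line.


Sum of corner angles at P4: 2*pi
defect = 2*pi - 2*pi

Answer: defect(P4) = 0


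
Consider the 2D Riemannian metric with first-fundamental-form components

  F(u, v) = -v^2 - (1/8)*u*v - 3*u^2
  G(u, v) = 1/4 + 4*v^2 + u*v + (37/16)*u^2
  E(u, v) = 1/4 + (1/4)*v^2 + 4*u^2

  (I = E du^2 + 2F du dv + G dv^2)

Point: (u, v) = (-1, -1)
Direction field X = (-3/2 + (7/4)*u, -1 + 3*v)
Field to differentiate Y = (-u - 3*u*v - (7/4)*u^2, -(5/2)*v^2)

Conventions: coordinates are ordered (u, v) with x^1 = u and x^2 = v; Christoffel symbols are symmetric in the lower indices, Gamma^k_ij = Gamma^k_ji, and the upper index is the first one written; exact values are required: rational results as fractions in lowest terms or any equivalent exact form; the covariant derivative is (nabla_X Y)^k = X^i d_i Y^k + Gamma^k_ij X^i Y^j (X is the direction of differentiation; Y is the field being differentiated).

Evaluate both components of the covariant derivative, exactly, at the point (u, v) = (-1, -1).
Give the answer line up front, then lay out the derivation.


Answer: (nabla_X Y)^u = -5281/132, (nabla_X Y)^v = -14425/484

E = 9/2, F = -33/8, G = 121/16 at the point
E_u = -8, E_v = -1/2, F_u = 49/8, F_v = 17/8, G_u = -45/8, G_v = -9
EG - F^2 = 1089/64;  g^inv = (64/1089) * [[121/16, 33/8], [33/8, 9/2]]
first-kind symbols [ij,l] = (1/2)(d_i g_jl + d_j g_il - d_l g_ij): [uu,u] = E_u/2 = -4, [uu,v] = F_u - E_v/2 = 51/8, [uv,u] = E_v/2 = -1/4, [uv,v] = G_u/2 = -45/16, [vv,u] = F_v - G_u/2 = 79/16, [vv,v] = G_v/2 = -9/2
Gamma^u_ij = (G*[ij,u] - F*[ij,v])/(EG - F^2), Gamma^v_ij = (E*[ij,v] - F*[ij,u])/(EG - F^2)
Gamma_uuu = -23/99, Gamma_uuv = -157/198, Gamma_uvv = 437/396, Gamma_vuu = 260/363, Gamma_vuv = -292/363, Gamma_vvv = 5/726
X = (-13/4, -4), Y = (-15/4, -5/2) at the point


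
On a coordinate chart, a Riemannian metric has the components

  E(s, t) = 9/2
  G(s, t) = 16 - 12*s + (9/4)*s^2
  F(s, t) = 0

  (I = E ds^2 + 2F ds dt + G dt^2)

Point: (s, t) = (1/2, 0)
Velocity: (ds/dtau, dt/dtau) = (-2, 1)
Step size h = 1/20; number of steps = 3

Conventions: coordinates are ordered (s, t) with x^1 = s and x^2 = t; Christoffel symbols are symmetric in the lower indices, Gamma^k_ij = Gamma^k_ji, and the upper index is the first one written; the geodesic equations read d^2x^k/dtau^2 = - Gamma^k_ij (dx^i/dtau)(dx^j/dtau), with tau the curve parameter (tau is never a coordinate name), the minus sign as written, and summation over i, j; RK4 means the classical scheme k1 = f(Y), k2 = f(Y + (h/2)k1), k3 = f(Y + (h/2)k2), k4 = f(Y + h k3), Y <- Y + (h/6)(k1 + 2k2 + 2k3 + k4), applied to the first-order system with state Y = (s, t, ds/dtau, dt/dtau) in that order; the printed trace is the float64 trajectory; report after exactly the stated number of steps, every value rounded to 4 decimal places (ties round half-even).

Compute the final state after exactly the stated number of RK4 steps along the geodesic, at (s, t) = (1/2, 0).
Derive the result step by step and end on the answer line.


f(Y) = (ds/dtau, dt/dtau, -Gamma^s_ij Y'^i Y'^j, -Gamma^t_ij Y'^i Y'^j) with the Gammas evaluated at the stage position; h = 0.050000; intermediate values shown to 6 dp
step 0: s = 0.5000, t = 0.0000, ds/dtau = -2.0000, dt/dtau = 1.0000
step 1:
  k1: at (s, t) = (0.500000, 0.000000), (ds/dtau, dt/dtau) = (-2.000000, 1.000000); Gamma_sss = 0.000000, Gamma_sst = 0.000000, Gamma_stt = 1.083333, Gamma_tss = 0.000000, Gamma_tst = -0.461538, Gamma_ttt = 0.000000; k1 = (-2.000000, 1.000000, -1.083333, -1.846154)
  k2: at (s, t) = (0.450000, 0.025000), (ds/dtau, dt/dtau) = (-2.027083, 0.953846); Gamma_sss = 0.000000, Gamma_sst = 0.000000, Gamma_stt = 1.108333, Gamma_tss = 0.000000, Gamma_tst = -0.451128, Gamma_ttt = 0.000000; k2 = (-2.027083, 0.953846, -1.008387, -1.744534)
  k3: at (s, t) = (0.449323, 0.023846), (ds/dtau, dt/dtau) = (-2.025210, 0.956387); Gamma_sss = 0.000000, Gamma_sst = 0.000000, Gamma_stt = 1.108672, Gamma_tss = 0.000000, Gamma_tst = -0.450990, Gamma_ttt = 0.000000; k3 = (-2.025210, 0.956387, -1.014075, -1.747030)
  k4: at (s, t) = (0.398740, 0.047819), (ds/dtau, dt/dtau) = (-2.050704, 0.912648); Gamma_sss = 0.000000, Gamma_sst = 0.000000, Gamma_stt = 1.133964, Gamma_tss = 0.000000, Gamma_tst = -0.440931, Gamma_ttt = 0.000000; k4 = (-2.050704, 0.912648, -0.944509, -1.650469)
  Y <- Y + (h/6)(k1 + 2k2 + 2k3 + k4): s = 0.3987, t = 0.0478, ds/dtau = -2.0506, dt/dtau = 0.9127
step 2:
  k1: at (s, t) = (0.398706, 0.047776), (ds/dtau, dt/dtau) = (-2.050606, 0.912669); Gamma_sss = 0.000000, Gamma_sst = 0.000000, Gamma_stt = 1.133980, Gamma_tss = 0.000000, Gamma_tst = -0.440925, Gamma_ttt = 0.000000; k1 = (-2.050606, 0.912669, -0.944565, -1.650403)
  k2: at (s, t) = (0.347441, 0.070593), (ds/dtau, dt/dtau) = (-2.074221, 0.871409); Gamma_sss = 0.000000, Gamma_sst = 0.000000, Gamma_stt = 1.159613, Gamma_tss = 0.000000, Gamma_tst = -0.431178, Gamma_ttt = 0.000000; k2 = (-2.074221, 0.871409, -0.880556, -1.558704)
  k3: at (s, t) = (0.346850, 0.069561), (ds/dtau, dt/dtau) = (-2.072620, 0.873701); Gamma_sss = 0.000000, Gamma_sst = 0.000000, Gamma_stt = 1.159908, Gamma_tss = 0.000000, Gamma_tst = -0.431069, Gamma_ttt = 0.000000; k3 = (-2.072620, 0.873701, -0.885420, -1.561202)
  k4: at (s, t) = (0.295075, 0.091461), (ds/dtau, dt/dtau) = (-2.094877, 0.834609); Gamma_sss = 0.000000, Gamma_sst = 0.000000, Gamma_stt = 1.185796, Gamma_tss = 0.000000, Gamma_tst = -0.421658, Gamma_ttt = 0.000000; k4 = (-2.094877, 0.834609, -0.825992, -1.474455)
  Y <- Y + (h/6)(k1 + 2k2 + 2k3 + k4): s = 0.2950, t = 0.0914, ds/dtau = -2.0948, dt/dtau = 0.8346
step 3:
  k1: at (s, t) = (0.295046, 0.091422), (ds/dtau, dt/dtau) = (-2.094794, 0.834630); Gamma_sss = 0.000000, Gamma_sst = 0.000000, Gamma_stt = 1.185810, Gamma_tss = 0.000000, Gamma_tst = -0.421653, Gamma_ttt = 0.000000; k1 = (-2.094794, 0.834630, -0.826044, -1.474416)
  k2: at (s, t) = (0.242676, 0.112288), (ds/dtau, dt/dtau) = (-2.115445, 0.797769); Gamma_sss = 0.000000, Gamma_sst = 0.000000, Gamma_stt = 1.211995, Gamma_tss = 0.000000, Gamma_tst = -0.412543, Gamma_ttt = 0.000000; k2 = (-2.115445, 0.797769, -0.771357, -1.392446)
  k3: at (s, t) = (0.242160, 0.111366), (ds/dtau, dt/dtau) = (-2.114078, 0.799819); Gamma_sss = 0.000000, Gamma_sst = 0.000000, Gamma_stt = 1.212253, Gamma_tss = 0.000000, Gamma_tst = -0.412455, Gamma_ttt = 0.000000; k3 = (-2.114078, 0.799819, -0.775490, -1.394823)
  k4: at (s, t) = (0.189342, 0.131413), (ds/dtau, dt/dtau) = (-2.133568, 0.764889); Gamma_sss = 0.000000, Gamma_sst = 0.000000, Gamma_stt = 1.238662, Gamma_tss = 0.000000, Gamma_tst = -0.403661, Gamma_ttt = 0.000000; k4 = (-2.133568, 0.764889, -0.724685, -1.317504)
  Y <- Y + (h/6)(k1 + 2k2 + 2k3 + k4): s = 0.1893, t = 0.1314, ds/dtau = -2.1335, dt/dtau = 0.7649

Answer: s = 0.1893, t = 0.1314, ds/dtau = -2.1335, dt/dtau = 0.7649


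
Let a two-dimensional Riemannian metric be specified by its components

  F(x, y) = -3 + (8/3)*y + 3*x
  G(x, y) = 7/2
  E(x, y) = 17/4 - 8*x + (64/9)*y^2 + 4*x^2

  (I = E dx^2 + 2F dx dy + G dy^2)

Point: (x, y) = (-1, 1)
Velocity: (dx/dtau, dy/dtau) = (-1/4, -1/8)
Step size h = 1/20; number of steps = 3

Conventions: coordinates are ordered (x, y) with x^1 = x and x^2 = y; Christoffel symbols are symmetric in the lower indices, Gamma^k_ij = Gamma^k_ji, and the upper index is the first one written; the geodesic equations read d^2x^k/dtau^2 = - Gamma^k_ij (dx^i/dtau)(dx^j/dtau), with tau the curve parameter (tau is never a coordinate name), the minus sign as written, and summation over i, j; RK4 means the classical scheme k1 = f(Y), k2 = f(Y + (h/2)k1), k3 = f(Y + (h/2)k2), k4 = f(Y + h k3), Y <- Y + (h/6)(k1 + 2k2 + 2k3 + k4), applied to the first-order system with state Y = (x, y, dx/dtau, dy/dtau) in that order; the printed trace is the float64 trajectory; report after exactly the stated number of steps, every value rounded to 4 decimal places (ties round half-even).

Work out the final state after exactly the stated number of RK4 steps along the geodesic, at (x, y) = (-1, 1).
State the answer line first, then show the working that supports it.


Answer: x = -1.0373, y = 0.9822, dx/dtau = -0.2478, dy/dtau = -0.1121

f(Y) = (dx/dtau, dy/dtau, -Gamma^x_ij Y'^i Y'^j, -Gamma^y_ij Y'^i Y'^j) with the Gammas evaluated at the stage position; h = 0.050000; intermediate values shown to 6 dp
step 0: x = -1.0000, y = 1.0000, dx/dtau = -0.2500, dy/dtau = -0.1250
step 1:
  k1: at (x, y) = (-1.000000, 1.000000), (dx/dtau, dy/dtau) = (-0.250000, -0.125000); Gamma_xxx = -0.590263, Gamma_xxy = 0.352270, Gamma_xyy = 0.132101, Gamma_yxx = -1.736758, Gamma_yxy = 0.335496, Gamma_yyy = 0.125811; k1 = (-0.250000, -0.125000, 0.012810, 0.085613)
  k2: at (x, y) = (-1.006250, 0.996875), (dx/dtau, dy/dtau) = (-0.249680, -0.122860); Gamma_xxx = -0.591903, Gamma_xxy = 0.351100, Gamma_xyy = 0.132075, Gamma_yxx = -1.736552, Gamma_yxy = 0.337098, Gamma_yyy = 0.126808; k2 = (-0.249680, -0.122860, 0.013365, 0.085661)
  k3: at (x, y) = (-1.006242, 0.996929), (dx/dtau, dy/dtau) = (-0.249666, -0.122858); Gamma_xxx = -0.591882, Gamma_xxy = 0.351103, Gamma_xyy = 0.132069, Gamma_yxx = -1.736612, Gamma_yxy = 0.337084, Gamma_yyy = 0.126796; k3 = (-0.249666, -0.122858, 0.013361, 0.085655)
  k4: at (x, y) = (-1.012483, 0.993857), (dx/dtau, dy/dtau) = (-0.249332, -0.120717); Gamma_xxx = -0.593484, Gamma_xxy = 0.349935, Gamma_xyy = 0.132037, Gamma_yxx = -1.736473, Gamma_yxy = 0.338654, Gamma_yyy = 0.127780; k4 = (-0.249332, -0.120717, 0.013905, 0.085702)
  Y <- Y + (h/6)(k1 + 2k2 + 2k3 + k4): x = -1.0125, y = 0.9939, dx/dtau = -0.2493, dy/dtau = -0.1207
step 2:
  k1: at (x, y) = (-1.012484, 0.993857), (dx/dtau, dy/dtau) = (-0.249332, -0.120717); Gamma_xxx = -0.593484, Gamma_xxy = 0.349935, Gamma_xyy = 0.132037, Gamma_yxx = -1.736473, Gamma_yxy = 0.338654, Gamma_yyy = 0.127780; k1 = (-0.249332, -0.120717, 0.013905, 0.085702)
  k2: at (x, y) = (-1.018717, 0.990839), (dx/dtau, dy/dtau) = (-0.248984, -0.118575); Gamma_xxx = -0.595046, Gamma_xxy = 0.348770, Gamma_xyy = 0.131998, Gamma_yxx = -1.736400, Gamma_yxy = 0.340191, Gamma_yyy = 0.128751; k2 = (-0.248984, -0.118575, 0.014439, 0.085748)
  k3: at (x, y) = (-1.018708, 0.990893), (dx/dtau, dy/dtau) = (-0.248971, -0.118573); Gamma_xxx = -0.595025, Gamma_xxy = 0.348772, Gamma_xyy = 0.131992, Gamma_yxx = -1.736460, Gamma_yxy = 0.340177, Gamma_yyy = 0.128739; k3 = (-0.248971, -0.118573, 0.014435, 0.085742)
  k4: at (x, y) = (-1.024932, 0.987928), (dx/dtau, dy/dtau) = (-0.248610, -0.116430); Gamma_xxx = -0.596548, Gamma_xxy = 0.347610, Gamma_xyy = 0.131947, Gamma_yxx = -1.736453, Gamma_yxy = 0.341683, Gamma_yyy = 0.129697; k4 = (-0.248610, -0.116430, 0.014959, 0.085786)
  Y <- Y + (h/6)(k1 + 2k2 + 2k3 + k4): x = -1.0249, y = 0.9879, dx/dtau = -0.2486, dy/dtau = -0.1164
step 3:
  k1: at (x, y) = (-1.024932, 0.987928), (dx/dtau, dy/dtau) = (-0.248610, -0.116430); Gamma_xxx = -0.596548, Gamma_xxy = 0.347610, Gamma_xyy = 0.131947, Gamma_yxx = -1.736453, Gamma_yxy = 0.341683, Gamma_yyy = 0.129697; k1 = (-0.248610, -0.116430, 0.014959, 0.085786)
  k2: at (x, y) = (-1.031148, 0.985018), (dx/dtau, dy/dtau) = (-0.248236, -0.114285); Gamma_xxx = -0.598033, Gamma_xxy = 0.346451, Gamma_xyy = 0.131895, Gamma_yxx = -1.736511, Gamma_yxy = 0.343157, Gamma_yyy = 0.130641; k2 = (-0.248236, -0.114285, 0.015471, 0.085829)
  k3: at (x, y) = (-1.031138, 0.985071), (dx/dtau, dy/dtau) = (-0.248223, -0.114284); Gamma_xxx = -0.598013, Gamma_xxy = 0.346453, Gamma_xyy = 0.131889, Gamma_yxx = -1.736571, Gamma_yxy = 0.343143, Gamma_yyy = 0.130629; k3 = (-0.248223, -0.114284, 0.015467, 0.085824)
  k4: at (x, y) = (-1.037343, 0.982214), (dx/dtau, dy/dtau) = (-0.247837, -0.112139); Gamma_xxx = -0.599460, Gamma_xxy = 0.345297, Gamma_xyy = 0.131831, Gamma_yxx = -1.736692, Gamma_yxy = 0.344586, Gamma_yyy = 0.131560; k4 = (-0.247837, -0.112139, 0.015970, 0.085865)
  Y <- Y + (h/6)(k1 + 2k2 + 2k3 + k4): x = -1.0373, y = 0.9822, dx/dtau = -0.2478, dy/dtau = -0.1121


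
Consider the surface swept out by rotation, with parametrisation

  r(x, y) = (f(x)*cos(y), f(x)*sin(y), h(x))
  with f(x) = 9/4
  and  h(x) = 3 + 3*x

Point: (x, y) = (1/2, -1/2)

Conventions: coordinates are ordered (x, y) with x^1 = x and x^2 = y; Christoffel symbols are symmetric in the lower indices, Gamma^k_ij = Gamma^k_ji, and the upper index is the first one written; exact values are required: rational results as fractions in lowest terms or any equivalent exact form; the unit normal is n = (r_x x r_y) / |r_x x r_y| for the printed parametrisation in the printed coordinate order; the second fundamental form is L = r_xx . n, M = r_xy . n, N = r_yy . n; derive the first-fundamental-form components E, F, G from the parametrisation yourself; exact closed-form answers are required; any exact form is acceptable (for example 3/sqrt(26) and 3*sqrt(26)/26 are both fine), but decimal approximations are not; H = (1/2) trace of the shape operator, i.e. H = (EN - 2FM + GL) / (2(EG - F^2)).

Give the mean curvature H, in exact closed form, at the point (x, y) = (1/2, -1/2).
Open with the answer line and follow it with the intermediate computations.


Answer: H = 2/9

f = 9/4, f' = 0, f'' = 0, h' = 3, h'' = 0
E = 9, F = 0, G = 81/16; answer radicand W^2 = 9
unnormalised second-form numerators: l = 0, m = 0, n = 27/4; L = l/sqrt(9), and similarly M = m/sqrt(W^2), N = n/sqrt(W^2)
H = (E*n - 2*F*m + G*l) / (2*(EG - F^2)*sqrt(W^2)); E*n - 2*F*m + G*l = 243/4, EG - F^2 = 729/16, so H = (2/3)/sqrt(9)


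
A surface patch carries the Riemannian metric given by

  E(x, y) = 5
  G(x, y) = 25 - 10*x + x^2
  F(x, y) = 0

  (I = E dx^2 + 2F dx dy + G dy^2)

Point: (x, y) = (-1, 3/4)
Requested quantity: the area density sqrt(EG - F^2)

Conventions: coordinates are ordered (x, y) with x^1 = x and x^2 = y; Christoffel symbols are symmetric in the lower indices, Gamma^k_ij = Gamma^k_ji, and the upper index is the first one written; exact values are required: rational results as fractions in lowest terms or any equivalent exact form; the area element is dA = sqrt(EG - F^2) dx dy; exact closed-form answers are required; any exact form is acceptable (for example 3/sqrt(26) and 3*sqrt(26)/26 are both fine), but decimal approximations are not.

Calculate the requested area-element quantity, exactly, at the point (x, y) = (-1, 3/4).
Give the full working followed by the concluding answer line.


E = 5, F = 0, G = 36; EG - F^2 = 180

Answer: sqrt(EG - F^2) = 6*sqrt(5)


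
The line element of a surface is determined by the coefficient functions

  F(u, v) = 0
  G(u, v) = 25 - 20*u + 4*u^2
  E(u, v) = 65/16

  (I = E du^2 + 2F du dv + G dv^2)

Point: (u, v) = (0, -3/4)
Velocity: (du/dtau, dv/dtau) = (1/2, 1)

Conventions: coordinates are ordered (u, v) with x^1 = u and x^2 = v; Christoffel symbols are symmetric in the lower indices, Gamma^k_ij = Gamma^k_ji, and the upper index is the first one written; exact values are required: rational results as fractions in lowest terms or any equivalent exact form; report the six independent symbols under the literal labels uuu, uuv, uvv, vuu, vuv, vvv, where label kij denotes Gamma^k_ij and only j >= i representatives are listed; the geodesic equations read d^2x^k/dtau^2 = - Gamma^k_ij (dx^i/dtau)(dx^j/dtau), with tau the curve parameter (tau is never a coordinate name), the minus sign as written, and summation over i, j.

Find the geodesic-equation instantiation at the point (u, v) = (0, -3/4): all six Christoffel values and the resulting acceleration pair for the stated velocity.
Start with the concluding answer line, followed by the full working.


Answer: Gamma_uuu = 0, Gamma_uuv = 0, Gamma_uvv = 32/13, Gamma_vuu = 0, Gamma_vuv = -2/5, Gamma_vvv = 0; accelerations (d^2u/dtau^2, d^2v/dtau^2) = (-32/13, 2/5)

E = 65/16, F = 0, G = 25 at the point
E_u = 0, E_v = 0, F_u = 0, F_v = 0, G_u = -20, G_v = 0
EG - F^2 = 1625/16;  g^inv = (16/1625) * [[25, 0], [0, 65/16]]
first-kind symbols [ij,l] = (1/2)(d_i g_jl + d_j g_il - d_l g_ij): [uu,u] = E_u/2 = 0, [uu,v] = F_u - E_v/2 = 0, [uv,u] = E_v/2 = 0, [uv,v] = G_u/2 = -10, [vv,u] = F_v - G_u/2 = 10, [vv,v] = G_v/2 = 0
Gamma^u_ij = (G*[ij,u] - F*[ij,v])/(EG - F^2), Gamma^v_ij = (E*[ij,v] - F*[ij,u])/(EG - F^2)
Gamma_uuu = 0, Gamma_uuv = 0, Gamma_uvv = 32/13, Gamma_vuu = 0, Gamma_vuv = -2/5, Gamma_vvv = 0
d^2u/dtau^2 = -(Gamma_uuu*(1/2)^2 + 2*Gamma_uuv*(1/2)*(1) + Gamma_uvv*(1)^2) = -32/13
d^2v/dtau^2 = -(Gamma_vuu*(1/2)^2 + 2*Gamma_vuv*(1/2)*(1) + Gamma_vvv*(1)^2) = 2/5


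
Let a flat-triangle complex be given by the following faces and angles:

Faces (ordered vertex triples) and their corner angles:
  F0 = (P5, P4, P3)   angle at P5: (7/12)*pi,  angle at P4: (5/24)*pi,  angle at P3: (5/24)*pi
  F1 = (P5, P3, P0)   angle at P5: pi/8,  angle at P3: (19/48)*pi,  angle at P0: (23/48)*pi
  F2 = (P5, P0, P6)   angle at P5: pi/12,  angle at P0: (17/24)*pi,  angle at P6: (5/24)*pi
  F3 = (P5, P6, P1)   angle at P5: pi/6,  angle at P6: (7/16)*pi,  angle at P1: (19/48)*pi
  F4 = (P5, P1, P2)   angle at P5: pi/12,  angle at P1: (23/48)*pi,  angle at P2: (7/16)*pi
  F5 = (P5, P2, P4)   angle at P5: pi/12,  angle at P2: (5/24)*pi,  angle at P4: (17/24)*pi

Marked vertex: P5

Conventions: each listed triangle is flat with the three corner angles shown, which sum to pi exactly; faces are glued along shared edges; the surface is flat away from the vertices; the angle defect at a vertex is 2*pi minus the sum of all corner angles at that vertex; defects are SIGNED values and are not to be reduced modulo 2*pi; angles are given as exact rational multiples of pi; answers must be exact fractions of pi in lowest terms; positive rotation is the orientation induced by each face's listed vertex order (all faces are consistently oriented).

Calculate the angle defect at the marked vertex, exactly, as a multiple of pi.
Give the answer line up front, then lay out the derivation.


Answer: defect(P5) = (7/8)*pi

Sum of corner angles at P5: (9/8)*pi
defect = 2*pi - (9/8)*pi


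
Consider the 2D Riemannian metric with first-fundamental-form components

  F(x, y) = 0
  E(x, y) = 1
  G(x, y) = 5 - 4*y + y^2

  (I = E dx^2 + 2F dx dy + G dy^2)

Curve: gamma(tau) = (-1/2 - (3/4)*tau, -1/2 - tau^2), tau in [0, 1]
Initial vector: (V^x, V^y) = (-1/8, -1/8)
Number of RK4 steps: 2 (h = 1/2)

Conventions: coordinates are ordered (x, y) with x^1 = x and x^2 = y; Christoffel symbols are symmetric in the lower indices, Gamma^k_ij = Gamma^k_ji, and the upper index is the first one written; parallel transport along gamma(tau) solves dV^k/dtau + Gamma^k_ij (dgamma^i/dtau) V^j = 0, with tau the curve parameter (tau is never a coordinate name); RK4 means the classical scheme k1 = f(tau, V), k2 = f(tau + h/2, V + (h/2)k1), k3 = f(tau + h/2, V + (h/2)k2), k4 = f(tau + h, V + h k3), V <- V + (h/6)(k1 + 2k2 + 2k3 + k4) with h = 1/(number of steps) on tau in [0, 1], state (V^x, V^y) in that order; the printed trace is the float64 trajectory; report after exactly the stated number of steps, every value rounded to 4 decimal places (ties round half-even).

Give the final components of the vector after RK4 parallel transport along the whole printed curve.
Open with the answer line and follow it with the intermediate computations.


Answer: V^x = -0.1250, V^y = -0.0925

gamma'(tau) = (-3/4, -2*tau); f(tau, V)^k = -Gamma^k_ij(gamma(tau)) gamma'^i(tau) V^j; h = 1/2; intermediate values shown to 6 dp
curve data and Christoffel symbols at the stage parameters:
  tau = 0.000000: gamma = (-0.500000, -0.500000), gamma' = (-0.750000, 0.000000); Gamma_xxx = 0.000000, Gamma_xxy = 0.000000, Gamma_xyy = 0.000000, Gamma_yxx = 0.000000, Gamma_yxy = 0.000000, Gamma_yyy = -0.344828
  tau = 0.250000: gamma = (-0.687500, -0.562500), gamma' = (-0.750000, -0.500000); Gamma_xxx = 0.000000, Gamma_xxy = 0.000000, Gamma_xyy = 0.000000, Gamma_yxx = 0.000000, Gamma_yxy = 0.000000, Gamma_yyy = -0.338668
  tau = 0.500000: gamma = (-0.875000, -0.750000), gamma' = (-0.750000, -1.000000); Gamma_xxx = 0.000000, Gamma_xxy = 0.000000, Gamma_xyy = 0.000000, Gamma_yxx = 0.000000, Gamma_yxy = 0.000000, Gamma_yyy = -0.321168
  tau = 0.750000: gamma = (-1.062500, -1.062500), gamma' = (-0.750000, -1.500000); Gamma_xxx = 0.000000, Gamma_xxy = 0.000000, Gamma_xyy = 0.000000, Gamma_yxx = 0.000000, Gamma_yxy = 0.000000, Gamma_yyy = -0.295070
  tau = 1.000000: gamma = (-1.250000, -1.500000), gamma' = (-0.750000, -2.000000); Gamma_xxx = 0.000000, Gamma_xxy = 0.000000, Gamma_xyy = 0.000000, Gamma_yxx = 0.000000, Gamma_yxy = 0.000000, Gamma_yyy = -0.264151
step 0: V^x = -0.1250, V^y = -0.1250
step 1: k1 = (0.000000, 0.000000), k2 = (0.000000, 0.021167), k3 = (0.000000, 0.020271), k4 = (0.000000, 0.036891); V <- V + (h/6)(k1 + 2k2 + 2k3 + k4): V^x = -0.1250, V^y = -0.1150
step 2: k1 = (0.000000, 0.036941), k2 = (0.000000, 0.046821), k3 = (0.000000, 0.045727), k4 = (0.000000, 0.048686); V <- V + (h/6)(k1 + 2k2 + 2k3 + k4): V^x = -0.1250, V^y = -0.0925


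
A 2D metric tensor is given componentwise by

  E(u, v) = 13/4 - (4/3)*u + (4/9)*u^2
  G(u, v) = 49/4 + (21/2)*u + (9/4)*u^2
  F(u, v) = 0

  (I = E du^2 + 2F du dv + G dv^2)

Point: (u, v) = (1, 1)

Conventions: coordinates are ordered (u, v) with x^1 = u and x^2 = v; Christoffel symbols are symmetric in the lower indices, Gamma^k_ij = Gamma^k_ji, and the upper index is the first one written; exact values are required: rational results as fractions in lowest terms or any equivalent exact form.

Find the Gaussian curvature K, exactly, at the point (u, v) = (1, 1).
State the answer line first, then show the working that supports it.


Answer: K = -432/36125

E = 85/36, F = 0, G = 25, EG - F^2 = 2125/36 at the point
E_u = -4/9, E_v = 0, F_u = 0, F_v = 0, G_u = 15, G_v = 0
E_vv = 0, F_uv = 0, G_uu = 9/2
Apply the Brioschi formula K = (det M1 - det M2)/(EG - F^2)^2 over the derivative matrices of E, F, G.
M1 = [[-E_vv/2 + F_uv - G_uu/2, E_u/2, F_u - E_v/2], [F_v - G_u/2, E, F], [G_v/2, F, G]] = [[-9/4, -2/9, 0], [-15/2, 85/36, 0], [0, 0, 25]]; det M1 = -8375/48
M2 = [[0, E_v/2, G_u/2], [E_v/2, E, F], [G_u/2, F, G]] = [[0, 0, 15/2], [0, 85/36, 0], [15/2, 0, 25]]; det M2 = -2125/16
det M1 - det M2 = -125/3; K = -125/3 / (2125/36)^2 = -432/36125


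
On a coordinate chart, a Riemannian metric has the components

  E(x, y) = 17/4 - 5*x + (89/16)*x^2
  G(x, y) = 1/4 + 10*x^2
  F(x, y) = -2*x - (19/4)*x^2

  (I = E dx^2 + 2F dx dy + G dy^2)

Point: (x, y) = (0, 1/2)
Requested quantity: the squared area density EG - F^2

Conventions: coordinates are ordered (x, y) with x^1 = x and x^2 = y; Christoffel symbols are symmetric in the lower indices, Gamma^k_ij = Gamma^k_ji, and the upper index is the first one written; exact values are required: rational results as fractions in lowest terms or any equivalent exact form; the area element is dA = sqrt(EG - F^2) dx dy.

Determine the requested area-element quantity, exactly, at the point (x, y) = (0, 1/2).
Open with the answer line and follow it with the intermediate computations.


Answer: EG - F^2 = 17/16

E = 17/4, F = 0, G = 1/4; EG - F^2 = 17/16


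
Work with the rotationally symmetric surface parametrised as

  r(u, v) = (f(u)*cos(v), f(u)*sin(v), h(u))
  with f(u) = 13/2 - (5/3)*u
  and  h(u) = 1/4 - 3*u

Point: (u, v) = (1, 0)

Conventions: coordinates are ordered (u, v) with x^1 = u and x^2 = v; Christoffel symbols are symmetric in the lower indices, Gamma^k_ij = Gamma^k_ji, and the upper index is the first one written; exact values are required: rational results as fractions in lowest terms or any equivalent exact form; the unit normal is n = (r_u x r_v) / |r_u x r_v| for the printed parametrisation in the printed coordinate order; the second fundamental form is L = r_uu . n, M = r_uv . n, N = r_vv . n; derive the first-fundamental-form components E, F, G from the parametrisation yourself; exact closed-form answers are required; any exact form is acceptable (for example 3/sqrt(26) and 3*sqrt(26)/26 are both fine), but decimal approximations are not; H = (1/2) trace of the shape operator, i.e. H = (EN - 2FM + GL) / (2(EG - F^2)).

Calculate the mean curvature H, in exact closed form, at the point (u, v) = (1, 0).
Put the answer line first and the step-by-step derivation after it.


Answer: H = -27*sqrt(106)/3074

f = 29/6, f' = -5/3, f'' = 0, h' = -3, h'' = 0
E = 106/9, F = 0, G = 841/36; answer radicand W^2 = 106/9
unnormalised second-form numerators: l = 0, m = 0, n = -29/2; L = l/sqrt(106/9), and similarly M = m/sqrt(W^2), N = n/sqrt(W^2)
H = (E*n - 2*F*m + G*l) / (2*(EG - F^2)*sqrt(W^2)); E*n - 2*F*m + G*l = -1537/9, EG - F^2 = 44573/162, so H = (-9/29)/sqrt(106/9)


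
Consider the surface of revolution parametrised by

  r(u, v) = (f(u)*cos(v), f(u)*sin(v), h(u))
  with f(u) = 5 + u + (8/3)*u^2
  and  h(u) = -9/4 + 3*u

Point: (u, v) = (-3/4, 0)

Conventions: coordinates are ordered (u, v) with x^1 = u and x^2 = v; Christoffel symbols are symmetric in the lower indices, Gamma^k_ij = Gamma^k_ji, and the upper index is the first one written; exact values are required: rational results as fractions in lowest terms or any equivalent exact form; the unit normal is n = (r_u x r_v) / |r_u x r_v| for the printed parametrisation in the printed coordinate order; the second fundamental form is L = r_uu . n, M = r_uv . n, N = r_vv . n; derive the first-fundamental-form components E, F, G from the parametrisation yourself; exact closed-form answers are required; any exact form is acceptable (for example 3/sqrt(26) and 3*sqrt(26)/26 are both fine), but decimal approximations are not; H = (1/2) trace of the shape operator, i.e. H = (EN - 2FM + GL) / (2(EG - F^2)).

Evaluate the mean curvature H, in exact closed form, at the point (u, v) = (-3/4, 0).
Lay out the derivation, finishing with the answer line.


f = 23/4, f' = -3, f'' = 16/3, h' = 3, h'' = 0
E = 18, F = 0, G = 529/16; answer radicand W^2 = 18
unnormalised second-form numerators: l = -16, m = 0, n = 69/4; L = l/sqrt(18), and similarly M = m/sqrt(W^2), N = n/sqrt(W^2)
H = (E*n - 2*F*m + G*l) / (2*(EG - F^2)*sqrt(W^2)); E*n - 2*F*m + G*l = -437/2, EG - F^2 = 4761/8, so H = (-38/207)/sqrt(18)

Answer: H = -19*sqrt(2)/621


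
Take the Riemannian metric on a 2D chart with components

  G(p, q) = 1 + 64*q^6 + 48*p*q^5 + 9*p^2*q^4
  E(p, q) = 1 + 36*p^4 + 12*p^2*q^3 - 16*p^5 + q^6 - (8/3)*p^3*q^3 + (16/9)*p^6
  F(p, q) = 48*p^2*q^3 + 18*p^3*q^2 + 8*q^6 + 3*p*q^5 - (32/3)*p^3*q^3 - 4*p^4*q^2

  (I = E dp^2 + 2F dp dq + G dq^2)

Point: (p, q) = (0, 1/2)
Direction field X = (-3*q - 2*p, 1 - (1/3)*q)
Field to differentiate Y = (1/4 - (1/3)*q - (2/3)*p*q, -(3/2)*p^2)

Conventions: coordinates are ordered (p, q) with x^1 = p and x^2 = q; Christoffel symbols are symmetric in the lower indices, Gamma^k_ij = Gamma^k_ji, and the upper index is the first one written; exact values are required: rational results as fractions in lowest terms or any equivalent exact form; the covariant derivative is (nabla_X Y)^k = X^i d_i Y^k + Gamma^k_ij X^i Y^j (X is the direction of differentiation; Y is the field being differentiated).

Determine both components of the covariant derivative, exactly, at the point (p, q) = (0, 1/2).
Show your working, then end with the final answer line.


E = 65/64, F = 1/8, G = 2 at the point
E_p = 0, E_q = 3/16, F_p = 3/32, F_q = 3/2, G_p = 3/2, G_q = 12
EG - F^2 = 129/64;  g^inv = (64/129) * [[2, -1/8], [-1/8, 65/64]]
first-kind symbols [ij,l] = (1/2)(d_i g_jl + d_j g_il - d_l g_ij): [pp,p] = E_p/2 = 0, [pp,q] = F_p - E_q/2 = 0, [pq,p] = E_q/2 = 3/32, [pq,q] = G_p/2 = 3/4, [qq,p] = F_q - G_p/2 = 3/4, [qq,q] = G_q/2 = 6
Gamma^p_ij = (G*[ij,p] - F*[ij,q])/(EG - F^2), Gamma^q_ij = (E*[ij,q] - F*[ij,p])/(EG - F^2)
Gamma_ppp = 0, Gamma_ppq = 2/43, Gamma_pqq = 16/43, Gamma_qpp = 0, Gamma_qpq = 16/43, Gamma_qqq = 128/43
X = (-3/2, 5/6), Y = (1/12, 0) at the point

Answer: (nabla_X Y)^p = 349/1548, (nabla_X Y)^q = 10/387


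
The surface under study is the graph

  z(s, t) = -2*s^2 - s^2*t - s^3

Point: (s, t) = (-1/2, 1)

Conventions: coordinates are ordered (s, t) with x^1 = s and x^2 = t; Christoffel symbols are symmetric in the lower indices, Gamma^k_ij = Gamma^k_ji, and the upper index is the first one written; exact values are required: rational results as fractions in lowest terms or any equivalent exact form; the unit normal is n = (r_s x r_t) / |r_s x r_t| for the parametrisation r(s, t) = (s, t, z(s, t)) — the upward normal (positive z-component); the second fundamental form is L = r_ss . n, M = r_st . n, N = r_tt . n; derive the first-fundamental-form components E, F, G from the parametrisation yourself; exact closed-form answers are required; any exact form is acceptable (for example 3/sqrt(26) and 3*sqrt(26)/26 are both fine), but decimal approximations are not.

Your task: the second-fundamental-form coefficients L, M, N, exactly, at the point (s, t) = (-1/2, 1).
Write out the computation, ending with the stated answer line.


z_s = 9/4, z_t = -1/4, z_ss = -3, z_st = 1, z_tt = 0
E = 97/16, F = -9/16, G = 17/16; answer radicand W^2 = 49/8
unnormalised second-form numerators: l = -3, m = 1, n = 0; L = l/sqrt(49/8), and similarly M = m/sqrt(W^2), N = n/sqrt(W^2)

Answer: L = -6*sqrt(2)/7, M = 2*sqrt(2)/7, N = 0


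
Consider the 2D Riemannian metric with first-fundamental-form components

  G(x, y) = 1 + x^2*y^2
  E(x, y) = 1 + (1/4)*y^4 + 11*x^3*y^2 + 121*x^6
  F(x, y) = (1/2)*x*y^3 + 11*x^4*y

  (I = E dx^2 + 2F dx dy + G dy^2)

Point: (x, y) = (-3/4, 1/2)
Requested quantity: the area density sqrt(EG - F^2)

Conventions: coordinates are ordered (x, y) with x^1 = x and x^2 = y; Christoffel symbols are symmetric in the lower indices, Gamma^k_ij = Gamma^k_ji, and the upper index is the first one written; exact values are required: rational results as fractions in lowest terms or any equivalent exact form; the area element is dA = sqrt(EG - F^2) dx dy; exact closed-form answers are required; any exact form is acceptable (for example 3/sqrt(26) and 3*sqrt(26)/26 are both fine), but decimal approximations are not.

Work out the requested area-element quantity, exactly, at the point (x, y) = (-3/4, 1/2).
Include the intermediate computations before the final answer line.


E = 87617/4096, F = 867/512, G = 73/64; EG - F^2 = 88193/4096

Answer: sqrt(EG - F^2) = sqrt(88193)/64


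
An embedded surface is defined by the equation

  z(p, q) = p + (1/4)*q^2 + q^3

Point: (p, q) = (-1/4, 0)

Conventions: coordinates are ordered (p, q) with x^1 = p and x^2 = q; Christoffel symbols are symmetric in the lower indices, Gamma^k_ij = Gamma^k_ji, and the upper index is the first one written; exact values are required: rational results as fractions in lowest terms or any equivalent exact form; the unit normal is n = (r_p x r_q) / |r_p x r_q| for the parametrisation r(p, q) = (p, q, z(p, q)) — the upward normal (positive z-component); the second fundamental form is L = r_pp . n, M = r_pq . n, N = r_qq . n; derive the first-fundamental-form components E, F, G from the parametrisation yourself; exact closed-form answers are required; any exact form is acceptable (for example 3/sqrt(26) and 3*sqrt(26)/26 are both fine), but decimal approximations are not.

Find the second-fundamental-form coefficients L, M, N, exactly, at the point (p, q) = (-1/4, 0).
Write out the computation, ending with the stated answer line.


z_p = 1, z_q = 0, z_pp = 0, z_pq = 0, z_qq = 1/2
E = 2, F = 0, G = 1; answer radicand W^2 = 2
unnormalised second-form numerators: l = 0, m = 0, n = 1/2; L = l/sqrt(2), and similarly M = m/sqrt(W^2), N = n/sqrt(W^2)

Answer: L = 0, M = 0, N = sqrt(2)/4


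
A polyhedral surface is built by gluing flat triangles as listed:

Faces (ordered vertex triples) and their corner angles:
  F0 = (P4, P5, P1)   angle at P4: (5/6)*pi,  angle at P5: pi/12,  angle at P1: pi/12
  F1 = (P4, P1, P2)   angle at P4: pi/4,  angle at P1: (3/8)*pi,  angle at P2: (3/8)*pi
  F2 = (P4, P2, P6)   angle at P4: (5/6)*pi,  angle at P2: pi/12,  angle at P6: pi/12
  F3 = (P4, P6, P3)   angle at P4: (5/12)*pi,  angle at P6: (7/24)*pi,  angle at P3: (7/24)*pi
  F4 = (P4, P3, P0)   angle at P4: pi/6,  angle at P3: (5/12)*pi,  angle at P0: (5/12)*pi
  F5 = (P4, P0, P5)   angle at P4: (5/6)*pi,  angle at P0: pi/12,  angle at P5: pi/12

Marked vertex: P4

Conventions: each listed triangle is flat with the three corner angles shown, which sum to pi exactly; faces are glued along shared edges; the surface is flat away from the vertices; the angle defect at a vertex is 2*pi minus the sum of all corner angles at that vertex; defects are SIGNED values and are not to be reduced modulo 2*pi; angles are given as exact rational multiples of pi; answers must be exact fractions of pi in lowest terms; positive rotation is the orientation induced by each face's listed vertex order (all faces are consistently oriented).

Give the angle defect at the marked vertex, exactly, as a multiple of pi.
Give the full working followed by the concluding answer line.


Sum of corner angles at P4: (10/3)*pi
defect = 2*pi - (10/3)*pi

Answer: defect(P4) = (-4/3)*pi


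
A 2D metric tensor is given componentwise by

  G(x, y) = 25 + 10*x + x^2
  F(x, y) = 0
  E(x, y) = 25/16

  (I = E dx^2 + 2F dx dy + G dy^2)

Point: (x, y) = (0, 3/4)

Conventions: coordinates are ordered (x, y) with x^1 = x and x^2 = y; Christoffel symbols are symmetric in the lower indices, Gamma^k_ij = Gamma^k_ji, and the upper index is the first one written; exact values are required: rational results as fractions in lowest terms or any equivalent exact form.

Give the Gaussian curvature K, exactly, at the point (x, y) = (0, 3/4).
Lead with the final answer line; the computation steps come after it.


Answer: K = 0

E = 25/16, F = 0, G = 25, EG - F^2 = 625/16 at the point
E_x = 0, E_y = 0, F_x = 0, F_y = 0, G_x = 10, G_y = 0
E_yy = 0, F_xy = 0, G_xx = 2
By Brioschi, K is (det M1 - det M2) divided by (EG - F^2) squared.
M1 = [[-E_yy/2 + F_xy - G_xx/2, E_x/2, F_x - E_y/2], [F_y - G_x/2, E, F], [G_y/2, F, G]] = [[-1, 0, 0], [-5, 25/16, 0], [0, 0, 25]]; det M1 = -625/16
M2 = [[0, E_y/2, G_x/2], [E_y/2, E, F], [G_x/2, F, G]] = [[0, 0, 5], [0, 25/16, 0], [5, 0, 25]]; det M2 = -625/16
det M1 - det M2 = 0; K = 0 / (625/16)^2 = 0


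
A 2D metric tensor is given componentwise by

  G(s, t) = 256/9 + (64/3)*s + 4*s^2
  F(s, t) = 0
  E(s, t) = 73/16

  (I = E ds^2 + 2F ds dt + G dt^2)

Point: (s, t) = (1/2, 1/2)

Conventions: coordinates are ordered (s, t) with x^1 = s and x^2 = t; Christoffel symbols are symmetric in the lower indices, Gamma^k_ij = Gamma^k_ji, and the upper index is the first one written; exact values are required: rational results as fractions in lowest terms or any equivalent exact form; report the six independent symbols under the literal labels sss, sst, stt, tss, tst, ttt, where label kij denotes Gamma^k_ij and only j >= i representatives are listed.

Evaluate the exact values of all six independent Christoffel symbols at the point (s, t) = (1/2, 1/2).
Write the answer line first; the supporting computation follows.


Answer: Gamma_sss = 0, Gamma_sst = 0, Gamma_stt = -608/219, Gamma_tss = 0, Gamma_tst = 6/19, Gamma_ttt = 0

E = 73/16, F = 0, G = 361/9 at the point
E_s = 0, E_t = 0, F_s = 0, F_t = 0, G_s = 76/3, G_t = 0
EG - F^2 = 26353/144;  g^inv = (144/26353) * [[361/9, 0], [0, 73/16]]
first-kind symbols [ij,l] = (1/2)(d_i g_jl + d_j g_il - d_l g_ij): [ss,s] = E_s/2 = 0, [ss,t] = F_s - E_t/2 = 0, [st,s] = E_t/2 = 0, [st,t] = G_s/2 = 38/3, [tt,s] = F_t - G_s/2 = -38/3, [tt,t] = G_t/2 = 0
Gamma^s_ij = (G*[ij,s] - F*[ij,t])/(EG - F^2), Gamma^t_ij = (E*[ij,t] - F*[ij,s])/(EG - F^2)
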